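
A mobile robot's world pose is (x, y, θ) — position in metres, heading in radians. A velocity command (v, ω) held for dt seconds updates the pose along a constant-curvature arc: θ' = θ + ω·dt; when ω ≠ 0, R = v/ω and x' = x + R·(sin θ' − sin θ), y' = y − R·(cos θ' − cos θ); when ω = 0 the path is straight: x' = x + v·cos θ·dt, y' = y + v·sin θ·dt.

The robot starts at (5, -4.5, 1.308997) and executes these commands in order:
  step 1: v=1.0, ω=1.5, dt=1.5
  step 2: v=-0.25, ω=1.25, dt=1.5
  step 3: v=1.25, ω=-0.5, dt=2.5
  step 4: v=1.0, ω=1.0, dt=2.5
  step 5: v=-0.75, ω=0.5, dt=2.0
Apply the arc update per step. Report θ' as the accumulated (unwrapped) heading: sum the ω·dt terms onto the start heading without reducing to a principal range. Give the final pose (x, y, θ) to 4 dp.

step 1: θ'=3.5590 (R=0.6667) → pose (4.0858, -3.7180, 3.5590)
step 2: θ'=5.4340 (R=-0.2000) → pose (4.1549, -3.4031, 5.4340)
step 3: θ'=4.1840 (R=-2.5000) → pose (4.4370, -6.3149, 4.1840)
step 4: θ'=6.6840 (R=1.0000) → pose (5.6908, -7.7398, 6.6840)
step 5: θ'=7.6840 (R=-1.5000) → pose (4.7977, -8.8672, 7.6840)

(4.7977, -8.8672, 7.6840)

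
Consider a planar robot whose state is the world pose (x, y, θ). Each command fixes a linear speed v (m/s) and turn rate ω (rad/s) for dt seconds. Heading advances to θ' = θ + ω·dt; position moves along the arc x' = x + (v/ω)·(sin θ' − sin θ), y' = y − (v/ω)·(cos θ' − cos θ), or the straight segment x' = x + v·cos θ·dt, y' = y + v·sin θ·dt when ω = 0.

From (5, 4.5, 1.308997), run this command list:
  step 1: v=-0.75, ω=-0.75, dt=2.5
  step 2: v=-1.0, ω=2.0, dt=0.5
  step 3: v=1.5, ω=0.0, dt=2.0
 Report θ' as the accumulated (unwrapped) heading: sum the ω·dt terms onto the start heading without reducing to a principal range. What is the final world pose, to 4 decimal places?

(5.7413, 5.2079, 0.4340)

step 1: θ'=-0.5660 (R=1.0000) → pose (3.4978, 3.9148, -0.5660)
step 2: θ'=0.4340 (R=-0.5000) → pose (3.0194, 3.9464, 0.4340)
step 3: θ'=0.4340 (straight) → pose (5.7413, 5.2079, 0.4340)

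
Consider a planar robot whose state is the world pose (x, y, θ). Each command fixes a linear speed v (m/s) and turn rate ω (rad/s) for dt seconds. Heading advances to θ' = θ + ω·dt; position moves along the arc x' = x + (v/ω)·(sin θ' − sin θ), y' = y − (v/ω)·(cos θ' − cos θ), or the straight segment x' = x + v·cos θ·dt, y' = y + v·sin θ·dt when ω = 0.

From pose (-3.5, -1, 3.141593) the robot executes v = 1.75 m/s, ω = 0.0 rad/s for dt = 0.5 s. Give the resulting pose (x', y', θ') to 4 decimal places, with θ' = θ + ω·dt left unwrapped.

θ' = 3.1416 + 0.0·0.5 = 3.1416
ω = 0 → straight: x' = -3.5 + 1.75·cos(3.1416)·0.5 = -4.3750
y' = -1 + 1.75·sin(3.1416)·0.5 = -1.0000

(-4.3750, -1.0000, 3.1416)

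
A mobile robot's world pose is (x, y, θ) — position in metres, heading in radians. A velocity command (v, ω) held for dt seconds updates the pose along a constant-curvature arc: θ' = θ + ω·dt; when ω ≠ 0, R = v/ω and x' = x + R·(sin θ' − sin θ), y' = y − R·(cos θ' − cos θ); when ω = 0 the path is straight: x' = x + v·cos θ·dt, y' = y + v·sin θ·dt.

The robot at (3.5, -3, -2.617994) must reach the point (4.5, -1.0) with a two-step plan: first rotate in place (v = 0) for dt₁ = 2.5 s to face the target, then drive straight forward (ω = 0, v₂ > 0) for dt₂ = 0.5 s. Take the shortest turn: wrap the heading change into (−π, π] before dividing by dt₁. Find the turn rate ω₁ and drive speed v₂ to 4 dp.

heading to target = atan2(-1−-3, 4.5−3.5) = 1.1071
Δθ = wrap(1.1071 − -2.6180) = -2.5580; ω₁ = Δθ/dt₁ = -1.0232
distance = √((4.5−3.5)² + (-1−-3)²) = 2.2361; v₂ = distance/dt₂ = 4.4721

ω₁ = -1.0232, v₂ = 4.4721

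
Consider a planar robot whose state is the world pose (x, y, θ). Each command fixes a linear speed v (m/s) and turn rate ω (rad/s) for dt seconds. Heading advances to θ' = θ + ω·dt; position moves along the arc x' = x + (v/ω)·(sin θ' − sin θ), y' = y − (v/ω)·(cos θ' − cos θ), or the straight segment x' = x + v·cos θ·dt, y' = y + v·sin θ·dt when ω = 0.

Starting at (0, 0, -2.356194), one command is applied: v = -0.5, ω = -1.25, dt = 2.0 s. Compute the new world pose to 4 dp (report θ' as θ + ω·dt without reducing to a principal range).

θ' = -2.3562 + -1.25·2.0 = -4.8562
R = v/ω = -0.5/-1.25 = 0.4000
x' = 0 + 0.4000·(sin -4.8562 − sin -2.3562) = 0.6787
y' = 0 − 0.4000·(cos -4.8562 − cos -2.3562) = -0.3402

(0.6787, -0.3402, -4.8562)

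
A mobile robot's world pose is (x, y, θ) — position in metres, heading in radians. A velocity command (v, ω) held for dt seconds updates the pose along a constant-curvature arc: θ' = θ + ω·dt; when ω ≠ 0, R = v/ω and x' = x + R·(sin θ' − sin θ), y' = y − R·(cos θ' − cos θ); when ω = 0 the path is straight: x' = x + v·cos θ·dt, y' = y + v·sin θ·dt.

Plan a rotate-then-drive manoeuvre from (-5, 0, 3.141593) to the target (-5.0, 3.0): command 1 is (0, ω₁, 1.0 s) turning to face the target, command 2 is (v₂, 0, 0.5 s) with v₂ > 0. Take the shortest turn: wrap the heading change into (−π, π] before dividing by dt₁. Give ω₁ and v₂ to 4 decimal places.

ω₁ = -1.5708, v₂ = 6.0000

heading to target = atan2(3−0, -5−-5) = 1.5708
Δθ = wrap(1.5708 − 3.1416) = -1.5708; ω₁ = Δθ/dt₁ = -1.5708
distance = √((-5−-5)² + (3−0)²) = 3.0000; v₂ = distance/dt₂ = 6.0000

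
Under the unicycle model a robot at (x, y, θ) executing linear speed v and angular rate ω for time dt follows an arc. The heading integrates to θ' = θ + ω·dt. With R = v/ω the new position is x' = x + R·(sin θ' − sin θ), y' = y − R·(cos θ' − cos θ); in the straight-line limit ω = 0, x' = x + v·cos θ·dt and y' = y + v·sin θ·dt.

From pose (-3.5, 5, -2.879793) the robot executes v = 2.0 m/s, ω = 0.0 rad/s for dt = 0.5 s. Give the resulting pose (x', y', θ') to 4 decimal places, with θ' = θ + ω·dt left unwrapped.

θ' = -2.8798 + 0.0·0.5 = -2.8798
ω = 0 → straight: x' = -3.5 + 2.0·cos(-2.8798)·0.5 = -4.4659
y' = 5 + 2.0·sin(-2.8798)·0.5 = 4.7412

(-4.4659, 4.7412, -2.8798)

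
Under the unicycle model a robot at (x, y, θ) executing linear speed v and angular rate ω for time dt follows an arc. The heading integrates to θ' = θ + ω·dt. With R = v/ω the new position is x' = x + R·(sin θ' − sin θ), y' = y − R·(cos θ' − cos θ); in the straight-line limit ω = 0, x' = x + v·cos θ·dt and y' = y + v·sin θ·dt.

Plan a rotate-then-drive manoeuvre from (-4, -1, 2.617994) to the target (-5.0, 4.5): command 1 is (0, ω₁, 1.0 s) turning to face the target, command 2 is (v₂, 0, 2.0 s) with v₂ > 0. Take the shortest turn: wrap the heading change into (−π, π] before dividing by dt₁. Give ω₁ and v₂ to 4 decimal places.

heading to target = atan2(4.5−-1, -5−-4) = 1.7506
Δθ = wrap(1.7506 − 2.6180) = -0.8673; ω₁ = Δθ/dt₁ = -0.8673
distance = √((-5−-4)² + (4.5−-1)²) = 5.5902; v₂ = distance/dt₂ = 2.7951

ω₁ = -0.8673, v₂ = 2.7951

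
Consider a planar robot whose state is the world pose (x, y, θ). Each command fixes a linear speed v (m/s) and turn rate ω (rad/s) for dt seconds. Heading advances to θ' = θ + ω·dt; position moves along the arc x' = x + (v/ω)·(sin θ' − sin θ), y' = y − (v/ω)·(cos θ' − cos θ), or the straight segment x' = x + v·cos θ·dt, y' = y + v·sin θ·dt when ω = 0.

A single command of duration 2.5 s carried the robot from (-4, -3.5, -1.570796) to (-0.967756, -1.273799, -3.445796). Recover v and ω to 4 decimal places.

Δθ = -3.445796 − -1.570796 = -1.875000
ω = Δθ/dt = -1.875000/2.5 = -0.7500
R = Δx/(sin θ' − sin θ) = 2.3333
v = R·ω = 2.3333·-0.7500 = -1.7500

v = -1.7500, ω = -0.7500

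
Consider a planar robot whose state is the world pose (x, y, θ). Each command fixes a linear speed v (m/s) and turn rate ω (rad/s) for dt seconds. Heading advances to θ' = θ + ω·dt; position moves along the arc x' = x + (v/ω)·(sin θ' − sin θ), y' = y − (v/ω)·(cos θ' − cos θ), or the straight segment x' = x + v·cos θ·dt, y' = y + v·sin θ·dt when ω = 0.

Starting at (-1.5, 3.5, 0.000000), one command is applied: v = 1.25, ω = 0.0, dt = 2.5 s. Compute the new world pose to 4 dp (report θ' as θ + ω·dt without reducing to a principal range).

(1.6250, 3.5000, 0.0000)

θ' = 0.0000 + 0.0·2.5 = 0.0000
ω = 0 → straight: x' = -1.5 + 1.25·cos(0.0000)·2.5 = 1.6250
y' = 3.5 + 1.25·sin(0.0000)·2.5 = 3.5000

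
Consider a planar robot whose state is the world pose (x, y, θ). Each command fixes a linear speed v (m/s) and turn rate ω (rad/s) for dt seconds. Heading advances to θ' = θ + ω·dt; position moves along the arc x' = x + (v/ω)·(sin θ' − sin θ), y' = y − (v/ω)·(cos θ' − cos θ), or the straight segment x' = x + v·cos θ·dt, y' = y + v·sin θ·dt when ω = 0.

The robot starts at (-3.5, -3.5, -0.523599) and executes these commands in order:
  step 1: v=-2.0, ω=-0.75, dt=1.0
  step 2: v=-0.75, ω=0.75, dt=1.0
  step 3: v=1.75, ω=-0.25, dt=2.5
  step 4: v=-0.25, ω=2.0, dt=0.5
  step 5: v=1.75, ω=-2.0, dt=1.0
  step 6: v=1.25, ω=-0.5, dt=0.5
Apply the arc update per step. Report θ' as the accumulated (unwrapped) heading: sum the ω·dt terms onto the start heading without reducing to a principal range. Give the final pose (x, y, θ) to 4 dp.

step 1: θ'=-1.2736 (R=2.6667) → pose (-4.7164, -1.9715, -1.2736)
step 2: θ'=-0.5236 (R=-1.0000) → pose (-5.1726, -1.3983, -0.5236)
step 3: θ'=-1.1486 (R=-7.0000) → pose (-2.2873, -4.5921, -1.1486)
step 4: θ'=-0.1486 (R=-0.1250) → pose (-2.3828, -4.5197, -0.1486)
step 5: θ'=-2.1486 (R=-0.8750) → pose (-1.7794, -5.8630, -2.1486)
step 6: θ'=-2.3986 (R=-2.5000) → pose (-2.1823, -6.3387, -2.3986)

(-2.1823, -6.3387, -2.3986)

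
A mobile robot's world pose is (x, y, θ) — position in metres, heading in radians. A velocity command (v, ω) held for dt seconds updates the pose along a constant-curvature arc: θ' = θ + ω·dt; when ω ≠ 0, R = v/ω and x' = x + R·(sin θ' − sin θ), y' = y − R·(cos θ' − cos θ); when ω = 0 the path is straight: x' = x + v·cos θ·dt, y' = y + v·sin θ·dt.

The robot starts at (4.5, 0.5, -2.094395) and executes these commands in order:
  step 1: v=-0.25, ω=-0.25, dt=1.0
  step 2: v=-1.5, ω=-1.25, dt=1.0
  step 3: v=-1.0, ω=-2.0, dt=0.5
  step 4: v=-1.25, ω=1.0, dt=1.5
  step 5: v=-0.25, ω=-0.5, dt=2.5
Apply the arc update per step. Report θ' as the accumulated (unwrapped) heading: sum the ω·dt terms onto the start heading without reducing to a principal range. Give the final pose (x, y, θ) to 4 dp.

(8.1023, -0.8725, -4.3444)

step 1: θ'=-2.3444 (R=1.0000) → pose (4.6506, 0.6987, -2.3444)
step 2: θ'=-3.5944 (R=1.2000) → pose (6.0341, 0.9393, -3.5944)
step 3: θ'=-4.5944 (R=0.5000) → pose (6.3119, 0.5486, -4.5944)
step 4: θ'=-3.0944 (R=-1.2500) → pose (7.6122, -0.5529, -3.0944)
step 5: θ'=-4.3444 (R=0.5000) → pose (8.1023, -0.8725, -4.3444)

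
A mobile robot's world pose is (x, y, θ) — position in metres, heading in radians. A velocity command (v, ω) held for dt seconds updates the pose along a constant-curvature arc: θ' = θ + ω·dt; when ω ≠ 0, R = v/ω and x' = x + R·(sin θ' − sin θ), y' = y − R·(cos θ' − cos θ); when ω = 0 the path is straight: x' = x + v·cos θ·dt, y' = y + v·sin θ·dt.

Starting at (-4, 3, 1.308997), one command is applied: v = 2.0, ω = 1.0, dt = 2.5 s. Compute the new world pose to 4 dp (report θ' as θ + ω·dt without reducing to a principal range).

θ' = 1.3090 + 1.0·2.5 = 3.8090
R = v/ω = 2.0/1.0 = 2.0000
x' = -4 + 2.0000·(sin 3.8090 − sin 1.3090) = -7.1698
y' = 3 − 2.0000·(cos 3.8090 − cos 1.3090) = 5.0885

(-7.1698, 5.0885, 3.8090)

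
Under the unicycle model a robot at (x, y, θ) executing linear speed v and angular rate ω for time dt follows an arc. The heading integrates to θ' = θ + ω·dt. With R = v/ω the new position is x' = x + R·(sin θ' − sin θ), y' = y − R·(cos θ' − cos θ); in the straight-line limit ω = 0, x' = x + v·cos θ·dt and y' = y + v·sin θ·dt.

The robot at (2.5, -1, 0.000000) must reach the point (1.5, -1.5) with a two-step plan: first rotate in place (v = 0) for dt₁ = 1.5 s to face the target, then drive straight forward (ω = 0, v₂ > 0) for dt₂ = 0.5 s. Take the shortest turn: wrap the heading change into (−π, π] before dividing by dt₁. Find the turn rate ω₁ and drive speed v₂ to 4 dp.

ω₁ = -1.7853, v₂ = 2.2361

heading to target = atan2(-1.5−-1, 1.5−2.5) = -2.6779
Δθ = wrap(-2.6779 − 0.0000) = -2.6779; ω₁ = Δθ/dt₁ = -1.7853
distance = √((1.5−2.5)² + (-1.5−-1)²) = 1.1180; v₂ = distance/dt₂ = 2.2361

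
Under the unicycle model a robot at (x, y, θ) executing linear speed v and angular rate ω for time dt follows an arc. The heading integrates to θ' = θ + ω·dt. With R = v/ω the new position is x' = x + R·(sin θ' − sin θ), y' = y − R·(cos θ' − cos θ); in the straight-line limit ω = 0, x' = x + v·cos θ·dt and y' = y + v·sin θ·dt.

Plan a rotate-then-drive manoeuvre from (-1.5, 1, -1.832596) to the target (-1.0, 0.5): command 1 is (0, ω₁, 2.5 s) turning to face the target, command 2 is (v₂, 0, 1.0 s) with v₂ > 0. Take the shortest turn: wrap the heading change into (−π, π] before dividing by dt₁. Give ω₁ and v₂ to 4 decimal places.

heading to target = atan2(0.5−1, -1−-1.5) = -0.7854
Δθ = wrap(-0.7854 − -1.8326) = 1.0472; ω₁ = Δθ/dt₁ = 0.4189
distance = √((-1−-1.5)² + (0.5−1)²) = 0.7071; v₂ = distance/dt₂ = 0.7071

ω₁ = 0.4189, v₂ = 0.7071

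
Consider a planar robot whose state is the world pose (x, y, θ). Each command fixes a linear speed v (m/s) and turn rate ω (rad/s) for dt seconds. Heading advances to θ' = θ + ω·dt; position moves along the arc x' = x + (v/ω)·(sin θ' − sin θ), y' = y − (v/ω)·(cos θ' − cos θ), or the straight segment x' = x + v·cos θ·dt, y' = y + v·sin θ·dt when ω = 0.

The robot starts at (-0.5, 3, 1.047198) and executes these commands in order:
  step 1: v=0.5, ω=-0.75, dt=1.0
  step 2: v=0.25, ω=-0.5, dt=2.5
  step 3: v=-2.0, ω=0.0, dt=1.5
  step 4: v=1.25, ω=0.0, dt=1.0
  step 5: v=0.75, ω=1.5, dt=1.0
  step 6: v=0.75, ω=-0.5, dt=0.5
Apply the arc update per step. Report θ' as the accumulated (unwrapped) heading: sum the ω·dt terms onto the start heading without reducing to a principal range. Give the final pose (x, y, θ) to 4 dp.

step 1: θ'=0.2972 (R=-0.6667) → pose (-0.1179, 3.3041, 0.2972)
step 2: θ'=-0.9528 (R=-0.5000) → pose (0.4361, 3.1157, -0.9528)
step 3: θ'=-0.9528 (straight) → pose (-1.3021, 5.5609, -0.9528)
step 4: θ'=-0.9528 (straight) → pose (-0.5779, 4.5421, -0.9528)
step 5: θ'=0.5472 (R=0.5000) → pose (0.0898, 4.4048, 0.5472)
step 6: θ'=0.2972 (R=-1.5000) → pose (0.4310, 4.5580, 0.2972)

(0.4310, 4.5580, 0.2972)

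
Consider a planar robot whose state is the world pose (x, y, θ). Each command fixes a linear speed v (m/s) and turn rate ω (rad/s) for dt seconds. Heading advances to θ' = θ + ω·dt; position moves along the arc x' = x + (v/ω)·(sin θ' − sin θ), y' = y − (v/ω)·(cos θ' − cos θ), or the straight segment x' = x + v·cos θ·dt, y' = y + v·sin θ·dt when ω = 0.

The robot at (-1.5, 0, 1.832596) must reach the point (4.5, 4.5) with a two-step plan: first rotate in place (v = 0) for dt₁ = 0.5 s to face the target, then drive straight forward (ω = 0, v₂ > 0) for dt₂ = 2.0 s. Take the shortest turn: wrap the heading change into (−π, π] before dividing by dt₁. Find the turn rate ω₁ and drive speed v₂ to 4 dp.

heading to target = atan2(4.5−0, 4.5−-1.5) = 0.6435
Δθ = wrap(0.6435 − 1.8326) = -1.1891; ω₁ = Δθ/dt₁ = -2.3782
distance = √((4.5−-1.5)² + (4.5−0)²) = 7.5000; v₂ = distance/dt₂ = 3.7500

ω₁ = -2.3782, v₂ = 3.7500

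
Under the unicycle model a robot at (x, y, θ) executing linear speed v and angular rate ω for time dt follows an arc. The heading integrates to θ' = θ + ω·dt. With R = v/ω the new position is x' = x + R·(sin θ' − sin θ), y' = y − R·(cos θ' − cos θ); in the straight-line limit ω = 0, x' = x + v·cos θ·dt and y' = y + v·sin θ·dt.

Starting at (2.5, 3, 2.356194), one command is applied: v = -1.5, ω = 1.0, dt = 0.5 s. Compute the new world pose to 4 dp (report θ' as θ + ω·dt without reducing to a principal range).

θ' = 2.3562 + 1.0·0.5 = 2.8562
R = v/ω = -1.5/1.0 = -1.5000
x' = 2.5 + -1.5000·(sin 2.8562 − sin 2.3562) = 3.1384
y' = 3 − -1.5000·(cos 2.8562 − cos 2.3562) = 2.6213

(3.1384, 2.6213, 2.8562)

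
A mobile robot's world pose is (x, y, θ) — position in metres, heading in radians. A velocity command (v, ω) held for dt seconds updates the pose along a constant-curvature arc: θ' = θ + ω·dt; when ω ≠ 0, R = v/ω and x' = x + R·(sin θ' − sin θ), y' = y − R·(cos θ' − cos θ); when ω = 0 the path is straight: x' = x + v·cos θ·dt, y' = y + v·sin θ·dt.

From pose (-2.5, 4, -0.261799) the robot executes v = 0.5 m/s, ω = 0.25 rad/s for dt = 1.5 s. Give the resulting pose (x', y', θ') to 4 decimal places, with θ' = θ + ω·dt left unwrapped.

(-1.7564, 3.9447, 0.1132)

θ' = -0.2618 + 0.25·1.5 = 0.1132
R = v/ω = 0.5/0.25 = 2.0000
x' = -2.5 + 2.0000·(sin 0.1132 − sin -0.2618) = -1.7564
y' = 4 − 2.0000·(cos 0.1132 − cos -0.2618) = 3.9447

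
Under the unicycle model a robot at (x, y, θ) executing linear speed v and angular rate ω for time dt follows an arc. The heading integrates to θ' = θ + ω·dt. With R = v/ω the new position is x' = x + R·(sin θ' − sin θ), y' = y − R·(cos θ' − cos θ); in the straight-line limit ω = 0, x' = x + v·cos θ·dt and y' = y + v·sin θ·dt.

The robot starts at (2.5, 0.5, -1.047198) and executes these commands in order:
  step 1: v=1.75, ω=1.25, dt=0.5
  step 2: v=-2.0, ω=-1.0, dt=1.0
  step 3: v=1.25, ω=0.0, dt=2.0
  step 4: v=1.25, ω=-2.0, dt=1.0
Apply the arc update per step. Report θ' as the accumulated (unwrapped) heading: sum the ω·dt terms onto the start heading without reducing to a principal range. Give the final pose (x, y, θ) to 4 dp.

step 1: θ'=-0.4222 (R=1.4000) → pose (3.1388, -0.0771, -0.4222)
step 2: θ'=-1.4222 (R=2.0000) → pose (1.9803, 1.4512, -1.4222)
step 3: θ'=-1.4222 (straight) → pose (2.3505, -1.0212, -1.4222)
step 4: θ'=-3.4222 (R=-0.6250) → pose (1.5593, -1.7143, -3.4222)

(1.5593, -1.7143, -3.4222)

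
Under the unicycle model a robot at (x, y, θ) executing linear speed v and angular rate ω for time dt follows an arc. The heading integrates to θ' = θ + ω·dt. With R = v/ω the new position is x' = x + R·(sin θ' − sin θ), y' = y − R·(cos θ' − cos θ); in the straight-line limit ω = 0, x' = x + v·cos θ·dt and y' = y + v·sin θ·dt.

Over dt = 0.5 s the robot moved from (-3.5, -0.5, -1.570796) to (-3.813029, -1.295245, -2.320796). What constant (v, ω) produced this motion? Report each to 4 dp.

v = 1.7500, ω = -1.5000

Δθ = -2.320796 − -1.570796 = -0.750000
ω = Δθ/dt = -0.750000/0.5 = -1.5000
R = −Δy/(cos θ' − cos θ) = -1.1667
v = R·ω = -1.1667·-1.5000 = 1.7500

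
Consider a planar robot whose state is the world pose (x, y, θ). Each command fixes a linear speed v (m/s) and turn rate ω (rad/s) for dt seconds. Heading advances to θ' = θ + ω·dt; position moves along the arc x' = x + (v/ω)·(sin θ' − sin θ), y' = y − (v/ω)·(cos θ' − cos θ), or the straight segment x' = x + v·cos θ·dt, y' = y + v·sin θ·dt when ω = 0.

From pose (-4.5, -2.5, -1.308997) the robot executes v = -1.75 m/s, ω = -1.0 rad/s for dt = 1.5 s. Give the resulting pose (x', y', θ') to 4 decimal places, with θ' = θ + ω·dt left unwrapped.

θ' = -1.3090 + -1.0·1.5 = -2.8090
R = v/ω = -1.75/-1.0 = 1.7500
x' = -4.5 + 1.7500·(sin -2.8090 − sin -1.3090) = -3.3810
y' = -2.5 − 1.7500·(cos -2.8090 − cos -1.3090) = -0.3930

(-3.3810, -0.3930, -2.8090)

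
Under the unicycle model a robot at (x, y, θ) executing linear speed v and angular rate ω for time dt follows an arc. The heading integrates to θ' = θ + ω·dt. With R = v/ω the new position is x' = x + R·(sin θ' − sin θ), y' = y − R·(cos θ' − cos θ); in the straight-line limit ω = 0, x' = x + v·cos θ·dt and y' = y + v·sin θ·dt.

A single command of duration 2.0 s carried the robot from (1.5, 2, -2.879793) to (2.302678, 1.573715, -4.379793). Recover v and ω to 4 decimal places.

v = -0.5000, ω = -0.7500

Δθ = -4.379793 − -2.879793 = -1.500000
ω = Δθ/dt = -1.500000/2.0 = -0.7500
R = Δx/(sin θ' − sin θ) = 0.6667
v = R·ω = 0.6667·-0.7500 = -0.5000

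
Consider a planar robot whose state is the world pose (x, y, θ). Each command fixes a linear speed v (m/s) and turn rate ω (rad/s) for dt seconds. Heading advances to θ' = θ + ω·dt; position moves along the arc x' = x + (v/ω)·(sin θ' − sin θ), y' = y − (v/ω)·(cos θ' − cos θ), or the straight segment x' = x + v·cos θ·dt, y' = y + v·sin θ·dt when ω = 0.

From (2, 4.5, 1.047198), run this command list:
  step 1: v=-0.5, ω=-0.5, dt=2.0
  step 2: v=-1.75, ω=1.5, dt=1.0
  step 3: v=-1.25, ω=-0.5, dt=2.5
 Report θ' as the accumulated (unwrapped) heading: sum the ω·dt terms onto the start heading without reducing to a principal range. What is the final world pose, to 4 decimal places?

step 1: θ'=0.0472 (R=1.0000) → pose (1.1812, 4.0011, 0.0472)
step 2: θ'=1.5472 (R=-1.1667) → pose (0.0699, 2.8633, 1.5472)
step 3: θ'=0.2972 (R=2.5000) → pose (-1.6973, 0.5319, 0.2972)

(-1.6973, 0.5319, 0.2972)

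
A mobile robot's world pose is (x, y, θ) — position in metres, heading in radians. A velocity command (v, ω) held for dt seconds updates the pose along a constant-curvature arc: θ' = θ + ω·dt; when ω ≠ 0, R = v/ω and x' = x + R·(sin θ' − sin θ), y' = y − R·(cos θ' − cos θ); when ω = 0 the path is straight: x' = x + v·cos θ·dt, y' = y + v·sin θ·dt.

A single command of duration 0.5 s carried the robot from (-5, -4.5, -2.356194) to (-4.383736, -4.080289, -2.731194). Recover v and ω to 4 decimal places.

Δθ = -2.731194 − -2.356194 = -0.375000
ω = Δθ/dt = -0.375000/0.5 = -0.7500
R = Δx/(sin θ' − sin θ) = 2.0000
v = R·ω = 2.0000·-0.7500 = -1.5000

v = -1.5000, ω = -0.7500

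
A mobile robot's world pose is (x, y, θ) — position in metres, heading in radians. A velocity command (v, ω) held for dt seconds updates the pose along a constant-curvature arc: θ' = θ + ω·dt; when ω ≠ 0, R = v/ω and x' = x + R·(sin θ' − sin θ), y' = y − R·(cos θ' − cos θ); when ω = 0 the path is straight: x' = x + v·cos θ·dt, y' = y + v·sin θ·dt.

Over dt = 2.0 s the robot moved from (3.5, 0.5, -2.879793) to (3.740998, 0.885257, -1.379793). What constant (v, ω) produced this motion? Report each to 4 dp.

Δθ = -1.379793 − -2.879793 = 1.500000
ω = Δθ/dt = 1.500000/2.0 = 0.7500
R = −Δy/(cos θ' − cos θ) = -0.3333
v = R·ω = -0.3333·0.7500 = -0.2500

v = -0.2500, ω = 0.7500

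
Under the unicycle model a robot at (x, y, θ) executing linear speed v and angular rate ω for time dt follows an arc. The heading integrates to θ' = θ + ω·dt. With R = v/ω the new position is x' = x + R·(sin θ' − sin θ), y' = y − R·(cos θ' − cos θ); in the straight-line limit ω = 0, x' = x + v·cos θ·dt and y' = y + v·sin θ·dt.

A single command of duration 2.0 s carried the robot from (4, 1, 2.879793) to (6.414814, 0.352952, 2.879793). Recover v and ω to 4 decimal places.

v = -1.2500, ω = 0.0000

Δθ = 2.879793 − 2.879793 = 0.000000
ω = Δθ/dt = 0.000000/2.0 = 0.0000
ω = 0 → v = (Δx·cos θ + Δy·sin θ)/dt = -1.2500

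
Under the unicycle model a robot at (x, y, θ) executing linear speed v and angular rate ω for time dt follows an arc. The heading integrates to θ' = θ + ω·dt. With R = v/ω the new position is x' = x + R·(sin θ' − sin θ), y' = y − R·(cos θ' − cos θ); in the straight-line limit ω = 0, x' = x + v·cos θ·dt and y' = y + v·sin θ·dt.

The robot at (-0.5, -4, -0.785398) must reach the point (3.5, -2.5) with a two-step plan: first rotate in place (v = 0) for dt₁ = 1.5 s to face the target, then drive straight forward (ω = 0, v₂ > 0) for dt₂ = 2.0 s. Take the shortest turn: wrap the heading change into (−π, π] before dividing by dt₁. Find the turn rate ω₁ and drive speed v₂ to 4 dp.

ω₁ = 0.7628, v₂ = 2.1360

heading to target = atan2(-2.5−-4, 3.5−-0.5) = 0.3588
Δθ = wrap(0.3588 − -0.7854) = 1.1442; ω₁ = Δθ/dt₁ = 0.7628
distance = √((3.5−-0.5)² + (-2.5−-4)²) = 4.2720; v₂ = distance/dt₂ = 2.1360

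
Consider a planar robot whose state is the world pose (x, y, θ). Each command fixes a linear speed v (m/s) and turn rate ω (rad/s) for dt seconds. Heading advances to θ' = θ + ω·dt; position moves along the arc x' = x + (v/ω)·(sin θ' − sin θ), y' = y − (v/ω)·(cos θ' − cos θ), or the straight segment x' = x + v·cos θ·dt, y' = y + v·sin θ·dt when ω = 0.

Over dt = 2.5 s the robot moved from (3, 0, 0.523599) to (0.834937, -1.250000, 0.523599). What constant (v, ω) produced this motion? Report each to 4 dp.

v = -1.0000, ω = 0.0000

Δθ = 0.523599 − 0.523599 = 0.000000
ω = Δθ/dt = 0.000000/2.5 = 0.0000
ω = 0 → v = (Δx·cos θ + Δy·sin θ)/dt = -1.0000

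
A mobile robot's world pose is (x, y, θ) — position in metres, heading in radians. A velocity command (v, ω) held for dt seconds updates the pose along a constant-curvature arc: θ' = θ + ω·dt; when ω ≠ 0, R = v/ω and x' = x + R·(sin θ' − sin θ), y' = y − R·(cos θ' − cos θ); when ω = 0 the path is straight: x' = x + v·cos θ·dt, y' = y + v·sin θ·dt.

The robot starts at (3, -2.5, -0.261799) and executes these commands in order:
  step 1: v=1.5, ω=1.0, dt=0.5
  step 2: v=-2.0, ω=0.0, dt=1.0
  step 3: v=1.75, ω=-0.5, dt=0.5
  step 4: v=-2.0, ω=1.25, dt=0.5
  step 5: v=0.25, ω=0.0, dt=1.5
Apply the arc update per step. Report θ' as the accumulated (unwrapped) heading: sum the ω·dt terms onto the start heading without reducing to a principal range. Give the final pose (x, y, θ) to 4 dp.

step 1: θ'=0.2382 (R=1.5000) → pose (3.7422, -2.5088, 0.2382)
step 2: θ'=0.2382 (straight) → pose (1.7986, -2.9807, 0.2382)
step 3: θ'=-0.0118 (R=-3.5000) → pose (2.6658, -2.8821, -0.0118)
step 4: θ'=0.6132 (R=-1.6000) → pose (1.7261, -3.1735, 0.6132)
step 5: θ'=0.6132 (straight) → pose (2.0328, -2.9577, 0.6132)

(2.0328, -2.9577, 0.6132)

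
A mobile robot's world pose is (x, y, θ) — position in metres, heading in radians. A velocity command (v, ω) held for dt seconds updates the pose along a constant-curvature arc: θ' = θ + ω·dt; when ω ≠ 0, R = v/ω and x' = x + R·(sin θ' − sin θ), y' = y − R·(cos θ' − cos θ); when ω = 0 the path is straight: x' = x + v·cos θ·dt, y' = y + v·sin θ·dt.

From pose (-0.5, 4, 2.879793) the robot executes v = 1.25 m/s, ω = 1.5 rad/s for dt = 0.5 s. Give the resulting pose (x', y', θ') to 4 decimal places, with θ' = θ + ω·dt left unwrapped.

(-1.1065, 3.9310, 3.6298)

θ' = 2.8798 + 1.5·0.5 = 3.6298
R = v/ω = 1.25/1.5 = 0.8333
x' = -0.5 + 0.8333·(sin 3.6298 − sin 2.8798) = -1.1065
y' = 4 − 0.8333·(cos 3.6298 − cos 2.8798) = 3.9310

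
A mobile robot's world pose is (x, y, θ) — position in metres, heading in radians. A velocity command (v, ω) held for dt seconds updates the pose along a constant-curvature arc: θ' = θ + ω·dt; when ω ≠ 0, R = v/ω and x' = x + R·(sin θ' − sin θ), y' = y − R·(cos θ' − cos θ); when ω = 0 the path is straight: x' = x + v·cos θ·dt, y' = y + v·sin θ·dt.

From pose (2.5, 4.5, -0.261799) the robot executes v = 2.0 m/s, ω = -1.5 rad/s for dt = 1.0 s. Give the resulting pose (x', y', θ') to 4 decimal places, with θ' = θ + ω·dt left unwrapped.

(3.4640, 2.9590, -1.7618)

θ' = -0.2618 + -1.5·1.0 = -1.7618
R = v/ω = 2.0/-1.5 = -1.3333
x' = 2.5 + -1.3333·(sin -1.7618 − sin -0.2618) = 3.4640
y' = 4.5 − -1.3333·(cos -1.7618 − cos -0.2618) = 2.9590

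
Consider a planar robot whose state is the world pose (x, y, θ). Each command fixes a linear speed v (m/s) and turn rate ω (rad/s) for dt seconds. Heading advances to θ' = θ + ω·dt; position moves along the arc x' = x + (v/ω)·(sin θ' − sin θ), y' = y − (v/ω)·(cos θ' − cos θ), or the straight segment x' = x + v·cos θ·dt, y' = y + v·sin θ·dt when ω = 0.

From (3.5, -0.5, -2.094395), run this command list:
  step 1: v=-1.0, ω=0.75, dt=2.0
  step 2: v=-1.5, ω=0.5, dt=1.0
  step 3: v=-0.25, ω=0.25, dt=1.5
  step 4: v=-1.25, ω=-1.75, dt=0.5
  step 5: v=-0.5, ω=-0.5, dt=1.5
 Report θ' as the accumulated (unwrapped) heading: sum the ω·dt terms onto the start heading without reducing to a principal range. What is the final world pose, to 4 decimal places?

(0.3112, 2.4364, -1.3444)

step 1: θ'=-0.5944 (R=-1.3333) → pose (3.0920, 1.2713, -0.5944)
step 2: θ'=-0.0944 (R=-3.0000) → pose (1.6947, 1.7725, -0.0944)
step 3: θ'=0.2806 (R=-1.0000) → pose (1.3235, 1.7378, 0.2806)
step 4: θ'=-0.5944 (R=0.7143) → pose (0.7257, 1.8324, -0.5944)
step 5: θ'=-1.3444 (R=1.0000) → pose (0.3112, 2.4364, -1.3444)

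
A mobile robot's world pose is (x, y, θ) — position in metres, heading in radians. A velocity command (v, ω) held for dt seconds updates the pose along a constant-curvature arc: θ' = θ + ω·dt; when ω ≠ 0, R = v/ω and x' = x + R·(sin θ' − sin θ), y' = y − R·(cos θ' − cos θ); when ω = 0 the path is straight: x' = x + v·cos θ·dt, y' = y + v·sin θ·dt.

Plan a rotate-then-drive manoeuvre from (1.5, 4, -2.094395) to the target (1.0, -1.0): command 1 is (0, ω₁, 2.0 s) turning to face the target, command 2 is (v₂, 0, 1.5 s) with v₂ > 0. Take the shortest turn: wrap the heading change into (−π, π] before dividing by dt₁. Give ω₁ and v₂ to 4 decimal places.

heading to target = atan2(-1−4, 1−1.5) = -1.6705
Δθ = wrap(-1.6705 − -2.0944) = 0.4239; ω₁ = Δθ/dt₁ = 0.2120
distance = √((1−1.5)² + (-1−4)²) = 5.0249; v₂ = distance/dt₂ = 3.3500

ω₁ = 0.2120, v₂ = 3.3500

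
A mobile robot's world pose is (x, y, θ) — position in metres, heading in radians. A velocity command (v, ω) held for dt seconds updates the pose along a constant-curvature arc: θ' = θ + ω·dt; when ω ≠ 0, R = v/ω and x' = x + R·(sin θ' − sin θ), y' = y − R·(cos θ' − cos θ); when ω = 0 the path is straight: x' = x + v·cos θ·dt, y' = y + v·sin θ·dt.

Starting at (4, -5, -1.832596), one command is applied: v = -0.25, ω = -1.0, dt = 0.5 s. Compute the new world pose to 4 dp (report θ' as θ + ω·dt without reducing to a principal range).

(4.0606, -4.8921, -2.3326)

θ' = -1.8326 + -1.0·0.5 = -2.3326
R = v/ω = -0.25/-1.0 = 0.2500
x' = 4 + 0.2500·(sin -2.3326 − sin -1.8326) = 4.0606
y' = -5 − 0.2500·(cos -2.3326 − cos -1.8326) = -4.8921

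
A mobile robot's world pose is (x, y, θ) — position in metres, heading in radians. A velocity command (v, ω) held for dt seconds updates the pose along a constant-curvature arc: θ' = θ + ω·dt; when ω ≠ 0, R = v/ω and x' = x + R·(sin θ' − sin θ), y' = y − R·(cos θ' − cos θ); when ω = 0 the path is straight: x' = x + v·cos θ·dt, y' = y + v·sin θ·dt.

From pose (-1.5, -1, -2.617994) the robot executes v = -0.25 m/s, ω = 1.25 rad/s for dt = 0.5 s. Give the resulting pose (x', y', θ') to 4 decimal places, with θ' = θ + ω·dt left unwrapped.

(-1.4176, -0.9087, -1.9930)

θ' = -2.6180 + 1.25·0.5 = -1.9930
R = v/ω = -0.25/1.25 = -0.2000
x' = -1.5 + -0.2000·(sin -1.9930 − sin -2.6180) = -1.4176
y' = -1 − -0.2000·(cos -1.9930 − cos -2.6180) = -0.9087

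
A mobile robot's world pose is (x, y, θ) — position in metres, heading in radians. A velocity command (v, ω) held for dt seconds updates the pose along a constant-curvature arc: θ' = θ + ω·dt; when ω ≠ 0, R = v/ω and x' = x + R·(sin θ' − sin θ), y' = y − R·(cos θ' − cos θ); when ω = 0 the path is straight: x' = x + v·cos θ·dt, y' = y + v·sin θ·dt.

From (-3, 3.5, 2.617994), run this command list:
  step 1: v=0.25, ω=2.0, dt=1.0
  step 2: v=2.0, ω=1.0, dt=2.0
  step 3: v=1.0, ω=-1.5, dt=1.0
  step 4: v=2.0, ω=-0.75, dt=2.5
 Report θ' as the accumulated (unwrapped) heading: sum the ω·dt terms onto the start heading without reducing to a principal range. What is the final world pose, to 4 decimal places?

step 1: θ'=4.6180 (R=0.1250) → pose (-3.1869, 3.4035, 4.6180)
step 2: θ'=6.6180 (R=2.0000) → pose (-0.5387, 1.3261, 6.6180)
step 3: θ'=5.1180 (R=-0.6667) → pose (0.2930, 0.9595, 5.1180)
step 4: θ'=3.2430 (R=-2.6667) → pose (-1.8874, -2.7457, 3.2430)

(-1.8874, -2.7457, 3.2430)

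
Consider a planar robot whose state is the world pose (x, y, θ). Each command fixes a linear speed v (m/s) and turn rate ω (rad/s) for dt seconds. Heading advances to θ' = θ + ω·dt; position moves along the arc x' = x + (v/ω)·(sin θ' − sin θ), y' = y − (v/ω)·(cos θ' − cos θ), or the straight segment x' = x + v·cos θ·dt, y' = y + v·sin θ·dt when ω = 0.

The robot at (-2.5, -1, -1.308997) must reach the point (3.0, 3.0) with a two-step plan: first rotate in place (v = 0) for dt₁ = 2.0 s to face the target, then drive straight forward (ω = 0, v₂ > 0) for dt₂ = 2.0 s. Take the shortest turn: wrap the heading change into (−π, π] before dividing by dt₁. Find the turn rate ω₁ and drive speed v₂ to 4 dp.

heading to target = atan2(3−-1, 3−-2.5) = 0.6288
Δθ = wrap(0.6288 − -1.3090) = 1.9378; ω₁ = Δθ/dt₁ = 0.9689
distance = √((3−-2.5)² + (3−-1)²) = 6.8007; v₂ = distance/dt₂ = 3.4004

ω₁ = 0.9689, v₂ = 3.4004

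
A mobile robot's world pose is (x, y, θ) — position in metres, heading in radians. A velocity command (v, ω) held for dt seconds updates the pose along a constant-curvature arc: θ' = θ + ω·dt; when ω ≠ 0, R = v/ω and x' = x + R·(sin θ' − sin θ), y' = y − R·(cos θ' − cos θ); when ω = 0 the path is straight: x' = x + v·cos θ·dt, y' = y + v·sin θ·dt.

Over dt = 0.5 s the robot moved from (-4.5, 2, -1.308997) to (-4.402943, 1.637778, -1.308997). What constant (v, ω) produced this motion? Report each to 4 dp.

Δθ = -1.308997 − -1.308997 = 0.000000
ω = Δθ/dt = 0.000000/0.5 = 0.0000
ω = 0 → v = (Δx·cos θ + Δy·sin θ)/dt = 0.7500

v = 0.7500, ω = 0.0000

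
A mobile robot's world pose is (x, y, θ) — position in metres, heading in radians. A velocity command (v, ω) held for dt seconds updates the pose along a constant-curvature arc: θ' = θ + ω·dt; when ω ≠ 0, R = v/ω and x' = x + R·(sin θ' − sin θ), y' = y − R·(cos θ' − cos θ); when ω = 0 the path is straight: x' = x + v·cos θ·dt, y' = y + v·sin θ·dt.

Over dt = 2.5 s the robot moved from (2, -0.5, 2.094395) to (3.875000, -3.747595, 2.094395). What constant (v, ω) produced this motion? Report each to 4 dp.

Δθ = 2.094395 − 2.094395 = 0.000000
ω = Δθ/dt = 0.000000/2.5 = 0.0000
ω = 0 → v = (Δx·cos θ + Δy·sin θ)/dt = -1.5000

v = -1.5000, ω = 0.0000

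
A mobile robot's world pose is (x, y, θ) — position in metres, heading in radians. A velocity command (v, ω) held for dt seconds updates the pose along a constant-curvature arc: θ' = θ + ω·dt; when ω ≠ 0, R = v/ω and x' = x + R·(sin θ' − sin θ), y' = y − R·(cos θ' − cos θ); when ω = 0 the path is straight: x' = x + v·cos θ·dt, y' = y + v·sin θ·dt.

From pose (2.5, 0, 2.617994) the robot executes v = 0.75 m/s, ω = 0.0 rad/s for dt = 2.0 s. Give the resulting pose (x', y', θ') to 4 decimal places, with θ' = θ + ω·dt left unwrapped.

(1.2010, 0.7500, 2.6180)

θ' = 2.6180 + 0.0·2.0 = 2.6180
ω = 0 → straight: x' = 2.5 + 0.75·cos(2.6180)·2.0 = 1.2010
y' = 0 + 0.75·sin(2.6180)·2.0 = 0.7500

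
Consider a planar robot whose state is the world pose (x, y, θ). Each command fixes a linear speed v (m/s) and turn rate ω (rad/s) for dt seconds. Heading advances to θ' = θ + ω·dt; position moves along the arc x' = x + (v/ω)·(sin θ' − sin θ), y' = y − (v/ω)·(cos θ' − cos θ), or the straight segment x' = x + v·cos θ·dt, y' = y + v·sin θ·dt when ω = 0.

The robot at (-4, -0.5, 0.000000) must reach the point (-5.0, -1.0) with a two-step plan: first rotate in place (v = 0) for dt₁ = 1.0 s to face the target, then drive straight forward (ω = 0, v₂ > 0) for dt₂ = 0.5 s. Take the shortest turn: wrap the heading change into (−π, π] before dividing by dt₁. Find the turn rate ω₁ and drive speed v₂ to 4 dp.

ω₁ = -2.6779, v₂ = 2.2361

heading to target = atan2(-1−-0.5, -5−-4) = -2.6779
Δθ = wrap(-2.6779 − 0.0000) = -2.6779; ω₁ = Δθ/dt₁ = -2.6779
distance = √((-5−-4)² + (-1−-0.5)²) = 1.1180; v₂ = distance/dt₂ = 2.2361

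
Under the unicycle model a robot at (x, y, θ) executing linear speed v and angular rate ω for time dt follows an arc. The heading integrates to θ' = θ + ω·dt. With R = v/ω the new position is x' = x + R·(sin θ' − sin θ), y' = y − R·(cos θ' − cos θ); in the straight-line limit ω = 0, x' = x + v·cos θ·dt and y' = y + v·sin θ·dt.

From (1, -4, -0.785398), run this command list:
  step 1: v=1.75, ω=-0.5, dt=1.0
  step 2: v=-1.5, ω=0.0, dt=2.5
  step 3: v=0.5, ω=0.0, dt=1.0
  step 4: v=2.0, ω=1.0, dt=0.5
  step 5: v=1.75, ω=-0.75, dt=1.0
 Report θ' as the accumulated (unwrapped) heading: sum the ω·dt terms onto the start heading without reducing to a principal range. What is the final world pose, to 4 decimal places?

(2.1554, -4.7894, -1.5354)

step 1: θ'=-1.2854 (R=-3.5000) → pose (1.8836, -5.4895, -1.2854)
step 2: θ'=-1.2854 (straight) → pose (0.8278, -1.8912, -1.2854)
step 3: θ'=-1.2854 (straight) → pose (0.9685, -2.3709, -1.2854)
step 4: θ'=-0.7854 (R=2.0000) → pose (1.4734, -3.2221, -0.7854)
step 5: θ'=-1.5354 (R=-2.3333) → pose (2.1554, -4.7894, -1.5354)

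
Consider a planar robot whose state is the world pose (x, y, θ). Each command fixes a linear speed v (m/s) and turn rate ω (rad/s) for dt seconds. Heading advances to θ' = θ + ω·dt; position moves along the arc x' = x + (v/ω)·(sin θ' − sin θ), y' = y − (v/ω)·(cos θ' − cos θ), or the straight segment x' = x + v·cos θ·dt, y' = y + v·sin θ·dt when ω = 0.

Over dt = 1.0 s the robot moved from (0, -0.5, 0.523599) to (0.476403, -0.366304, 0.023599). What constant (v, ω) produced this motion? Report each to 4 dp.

v = 0.5000, ω = -0.5000

Δθ = 0.023599 − 0.523599 = -0.500000
ω = Δθ/dt = -0.500000/1.0 = -0.5000
R = Δx/(sin θ' − sin θ) = -1.0000
v = R·ω = -1.0000·-0.5000 = 0.5000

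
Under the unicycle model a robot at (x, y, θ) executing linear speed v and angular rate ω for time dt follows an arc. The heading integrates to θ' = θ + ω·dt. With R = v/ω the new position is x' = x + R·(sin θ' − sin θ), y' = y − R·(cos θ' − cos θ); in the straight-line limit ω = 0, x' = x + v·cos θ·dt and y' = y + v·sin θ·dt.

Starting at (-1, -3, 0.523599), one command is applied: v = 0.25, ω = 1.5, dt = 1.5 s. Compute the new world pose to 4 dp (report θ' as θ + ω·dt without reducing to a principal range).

θ' = 0.5236 + 1.5·1.5 = 2.7736
R = v/ω = 0.25/1.5 = 0.1667
x' = -1 + 0.1667·(sin 2.7736 − sin 0.5236) = -1.0234
y' = -3 − 0.1667·(cos 2.7736 − cos 0.5236) = -2.7002

(-1.0234, -2.7002, 2.7736)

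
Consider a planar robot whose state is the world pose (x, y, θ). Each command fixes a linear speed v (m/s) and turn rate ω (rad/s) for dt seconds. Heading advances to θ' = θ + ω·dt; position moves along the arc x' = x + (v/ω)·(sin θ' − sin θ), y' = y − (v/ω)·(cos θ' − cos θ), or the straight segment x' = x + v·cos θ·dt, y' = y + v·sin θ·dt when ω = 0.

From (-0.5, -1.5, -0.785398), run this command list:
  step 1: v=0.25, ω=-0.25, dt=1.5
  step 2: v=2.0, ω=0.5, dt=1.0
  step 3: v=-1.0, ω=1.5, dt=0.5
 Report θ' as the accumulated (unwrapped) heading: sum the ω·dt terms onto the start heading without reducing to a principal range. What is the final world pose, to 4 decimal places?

(0.4554, -3.2337, 0.0896)

step 1: θ'=-1.1604 (R=-1.0000) → pose (-0.2901, -1.8081, -1.1604)
step 2: θ'=-0.6604 (R=4.0000) → pose (0.9240, -3.3712, -0.6604)
step 3: θ'=0.0896 (R=-0.6667) → pose (0.4554, -3.2337, 0.0896)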